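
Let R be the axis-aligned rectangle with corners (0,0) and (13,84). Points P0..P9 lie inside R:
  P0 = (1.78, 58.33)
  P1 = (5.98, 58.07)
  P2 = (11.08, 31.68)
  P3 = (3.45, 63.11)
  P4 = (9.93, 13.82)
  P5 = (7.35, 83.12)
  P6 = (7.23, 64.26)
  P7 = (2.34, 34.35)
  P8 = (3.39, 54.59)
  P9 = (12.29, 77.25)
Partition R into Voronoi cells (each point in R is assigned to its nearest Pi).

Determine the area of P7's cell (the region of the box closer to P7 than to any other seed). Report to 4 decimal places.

1. box [0,13]×[0,84]: [(0, 0) (13, 0) (13, 84) (0, 84)]
2. ⊥bis P7·P0 via (2.06,46.34): [(0, 46.2919) (0, 0) (13, 0) (13, 46.5955)]  |A|=603.7679
3. ⊥bis P7·P1 via (4.16,46.21): [(3.1474, 46.3654) (0, 46.2919) (0, 0) (13, 0) (13, 44.8534)]  |A|=595.1861
4. ⊥bis P7·P2 via (6.71,33.015): [(10.4463, 45.2453) (3.1474, 46.3654) (0, 46.2919) (0, 11.0504)]  |A|=186.1017
5. ⊥bis P7·P3 via (2.895,48.73): [(10.4463, 45.2453) (3.1474, 46.3654) (0, 46.2919) (0, 11.0504)]  |A|=186.1017
6. ⊥bis P7·P4 via (6.135,24.085): [(3.7078, 23.1877) (10.4463, 45.2453) (3.1474, 46.3654) (0, 46.2919) (0, 21.8169)]  |A|=166.1417
7. ⊥bis P7·P5 via (4.845,58.735): [(3.7078, 23.1877) (10.4463, 45.2453) (3.1474, 46.3654) (0, 46.2919) (0, 21.8169)]  |A|=166.1417
8. ⊥bis P7·P6 via (4.785,49.305): [(3.7078, 23.1877) (10.4463, 45.2453) (3.1474, 46.3654) (0, 46.2919) (0, 21.8169)]  |A|=166.1417
9. ⊥bis P7·P8 via (2.865,44.47): [(3.7078, 23.1877) (10.0948, 44.0949) (0, 44.6186) (0, 21.8169)]  |A|=149.4726
10. ⊥bis P7·P9 via (7.315,55.8): [(3.7078, 23.1877) (10.0948, 44.0949) (0, 44.6186) (0, 21.8169)]  |A|=149.4726
11. canonical 4-gon: [(3.7078, 23.1877) (10.0948, 44.0949) (0, 44.6186) (0, 21.8169)]
12. shoelace: 149.4726

Area of P7's cell: 149.4726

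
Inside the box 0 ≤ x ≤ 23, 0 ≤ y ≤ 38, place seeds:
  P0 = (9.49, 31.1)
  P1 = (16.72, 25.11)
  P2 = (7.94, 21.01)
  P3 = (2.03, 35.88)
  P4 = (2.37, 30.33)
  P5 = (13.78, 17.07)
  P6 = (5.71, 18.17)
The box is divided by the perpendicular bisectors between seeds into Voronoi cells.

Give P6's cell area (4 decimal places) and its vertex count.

Area of P6's cell: 183.1486 (5 vertices)

1. box [0,23]×[0,38]: [(0, 0) (23, 0) (23, 38) (0, 38)]
2. ⊥bis P6·P0 via (7.6,24.635): [(0, 26.8568) (0, 0) (23, 0) (23, 20.1329)]  |A|=540.3818
3. ⊥bis P6·P1 via (11.215,21.64): [(9.7173, 24.016) (0, 26.8568) (0, 0) (23, 0) (23, 2.9436)]  |A|=426.2218
4. ⊥bis P6·P2 via (6.825,19.59): [(18.0757, 10.7558) (0, 24.9491) (0, 0) (23, 0) (23, 2.9436)]  |A|=356.4255
5. ⊥bis P6·P3 via (3.87,27.025): [(18.0757, 10.7558) (0, 24.9491) (0, 0) (23, 0) (23, 2.9436)]  |A|=356.4255
6. ⊥bis P6·P4 via (4.04,24.25): [(18.0757, 10.7558) (1.7065, 23.6091) (0, 23.1403) (0, 0) (23, 0) (23, 2.9436)]  |A|=354.8821
7. ⊥bis P6·P5 via (9.745,17.62): [(9.7053, 17.3284) (1.7065, 23.6091) (0, 23.1403) (0, 0) (7.3433, 0)]  |A|=183.1486
8. canonical 5-gon: [(9.7053, 17.3284) (1.7065, 23.6091) (0, 23.1403) (0, 0) (7.3433, 0)]
9. shoelace: 183.1486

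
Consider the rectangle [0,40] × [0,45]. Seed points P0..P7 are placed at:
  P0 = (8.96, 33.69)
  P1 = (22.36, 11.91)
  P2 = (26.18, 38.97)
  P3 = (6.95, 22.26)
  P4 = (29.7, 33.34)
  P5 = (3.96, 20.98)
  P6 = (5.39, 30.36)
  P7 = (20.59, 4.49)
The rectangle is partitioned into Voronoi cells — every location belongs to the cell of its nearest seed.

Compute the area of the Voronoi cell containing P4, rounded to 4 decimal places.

Area of P4's cell: 327.9269

1. box [0,40]×[0,45]: [(0, 0) (40, 0) (40, 45) (0, 45)]
2. ⊥bis P4·P0 via (19.33,33.515): [(18.7644, 0) (40, 0) (40, 45) (19.5238, 45)]  |A|=938.5148
3. ⊥bis P4·P1 via (26.03,22.625): [(19.1858, 24.9692) (40, 17.8401) (40, 45) (19.5238, 45)]  |A|=487.7327
4. ⊥bis P4·P2 via (27.94,36.155): [(19.2832, 30.7426) (19.1858, 24.9692) (40, 17.8401) (40, 43.6952)]  |A|=328.2481
5. ⊥bis P4·P3 via (18.325,27.8): [(19.2832, 30.7426) (19.2031, 25.997) (19.8074, 24.7563) (40, 17.8401) (40, 43.6952)]  |A|=327.9269
6. ⊥bis P4·P5 via (16.83,27.16): [(19.2832, 30.7426) (19.2031, 25.997) (19.8074, 24.7563) (40, 17.8401) (40, 43.6952)]  |A|=327.9269
7. ⊥bis P4·P6 via (17.545,31.85): [(19.2832, 30.7426) (19.2031, 25.997) (19.8074, 24.7563) (40, 17.8401) (40, 43.6952)]  |A|=327.9269
8. ⊥bis P4·P7 via (25.145,18.915): [(19.2832, 30.7426) (19.2031, 25.997) (19.8074, 24.7563) (40, 17.8401) (40, 43.6952)]  |A|=327.9269
9. canonical 5-gon: [(19.2832, 30.7426) (19.2031, 25.997) (19.8074, 24.7563) (40, 17.8401) (40, 43.6952)]
10. shoelace: 327.9269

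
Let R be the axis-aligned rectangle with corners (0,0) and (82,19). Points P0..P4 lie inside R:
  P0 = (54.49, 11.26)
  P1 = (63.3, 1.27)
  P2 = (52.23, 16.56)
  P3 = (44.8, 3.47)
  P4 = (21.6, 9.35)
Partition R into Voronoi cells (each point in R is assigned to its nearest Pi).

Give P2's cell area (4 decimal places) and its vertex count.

Area of P2's cell: 126.8961 (4 vertices)

1. box [0,82]×[0,19]: [(0, 0) (82, 0) (82, 19) (0, 19)]
2. ⊥bis P2·P0 via (53.36,13.91): [(0, 0) (20.7392, 0) (65.2967, 19) (0, 19)]  |A|=817.3413
3. ⊥bis P2·P1 via (57.765,8.915): [(0, 0) (20.7392, 0) (65.2967, 19) (0, 19)]  |A|=817.3413
4. ⊥bis P2·P3 via (48.515,10.015): [(46.675, 11.0594) (65.2967, 19) (32.6854, 19)]  |A|=129.4765
5. ⊥bis P2·P4 via (36.915,12.955): [(35.9249, 17.1613) (46.675, 11.0594) (65.2967, 19) (35.4921, 19)]  |A|=126.8961
6. canonical 4-gon: [(35.9249, 17.1613) (46.675, 11.0594) (65.2967, 19) (35.4921, 19)]
7. shoelace: 126.8961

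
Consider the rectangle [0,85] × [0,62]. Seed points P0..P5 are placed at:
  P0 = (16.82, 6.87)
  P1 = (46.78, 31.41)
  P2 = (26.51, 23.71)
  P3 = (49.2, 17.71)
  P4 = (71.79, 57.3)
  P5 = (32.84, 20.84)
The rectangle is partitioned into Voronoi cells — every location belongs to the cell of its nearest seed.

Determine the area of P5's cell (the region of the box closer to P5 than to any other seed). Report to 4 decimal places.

Area of P5's cell: 286.7782

1. box [0,85]×[0,62]: [(0, 0) (85, 0) (85, 62) (0, 62)]
2. ⊥bis P5·P0 via (24.83,13.855): [(0, 42.3286) (36.912, 0) (85, 0) (85, 62) (0, 62)]  |A|=4488.7819
3. ⊥bis P5·P1 via (39.81,26.125): [(0, 42.3286) (36.912, 0) (59.6193, 0) (12.6078, 62) (0, 62)]  |A|=1457.8209
4. ⊥bis P5·P2 via (29.675,22.275): [(25.506, 13.0799) (36.912, 0) (59.6193, 0) (34.5599, 33.049)]  |A|=548.3224
5. ⊥bis P5·P3 via (41.02,19.275): [(25.506, 13.0799) (36.912, 0) (37.3323, 0) (41.8227, 23.4706) (34.5599, 33.049)]  |A|=286.7782
6. ⊥bis P5·P4 via (52.315,39.07): [(25.506, 13.0799) (36.912, 0) (37.3323, 0) (41.8227, 23.4706) (34.5599, 33.049)]  |A|=286.7782
7. canonical 5-gon: [(25.506, 13.0799) (36.912, 0) (37.3323, 0) (41.8227, 23.4706) (34.5599, 33.049)]
8. shoelace: 286.7782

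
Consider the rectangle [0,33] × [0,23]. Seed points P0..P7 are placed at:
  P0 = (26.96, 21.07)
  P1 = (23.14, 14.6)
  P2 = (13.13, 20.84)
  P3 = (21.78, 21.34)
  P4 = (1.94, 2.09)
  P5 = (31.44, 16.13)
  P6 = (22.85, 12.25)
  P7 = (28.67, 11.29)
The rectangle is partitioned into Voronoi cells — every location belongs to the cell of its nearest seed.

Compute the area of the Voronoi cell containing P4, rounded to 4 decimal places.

Area of P4's cell: 163.8268

1. box [0,33]×[0,23]: [(0, 0) (33, 0) (33, 23) (0, 23)]
2. ⊥bis P4·P0 via (14.45,11.58): [(0, 0) (23.2345, 0) (5.7869, 23) (0, 23)]  |A|=333.7458
3. ⊥bis P4·P1 via (12.54,8.345): [(0, 0) (17.4643, 0) (3.8922, 23) (0, 23)]  |A|=245.5998
4. ⊥bis P4·P2 via (7.535,11.465): [(0, 15.9619) (0, 0) (17.4643, 0) (12.4188, 8.5503)]  |A|=173.7769
5. ⊥bis P4·P3 via (11.86,11.715): [(0, 15.9619) (0, 0) (17.4643, 0) (12.4188, 8.5503)]  |A|=173.7769
6. ⊥bis P4·P5 via (16.69,9.11): [(0, 15.9619) (0, 0) (17.4643, 0) (12.4188, 8.5503)]  |A|=173.7769
7. ⊥bis P4·P6 via (12.395,7.17): [(11.4407, 9.1341) (0, 15.9619) (0, 0) (15.8788, 0)]  |A|=163.8268
8. ⊥bis P4·P7 via (15.305,6.69): [(11.4407, 9.1341) (0, 15.9619) (0, 0) (15.8788, 0)]  |A|=163.8268
9. canonical 4-gon: [(11.4407, 9.1341) (0, 15.9619) (0, 0) (15.8788, 0)]
10. shoelace: 163.8268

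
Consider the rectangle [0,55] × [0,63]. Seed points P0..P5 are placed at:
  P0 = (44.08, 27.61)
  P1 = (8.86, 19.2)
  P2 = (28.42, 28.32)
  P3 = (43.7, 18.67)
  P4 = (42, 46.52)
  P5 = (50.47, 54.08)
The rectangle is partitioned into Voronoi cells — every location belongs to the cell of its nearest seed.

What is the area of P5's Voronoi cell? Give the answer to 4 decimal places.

1. box [0,55]×[0,63]: [(0, 0) (55, 0) (55, 63) (0, 63)]
2. ⊥bis P5·P0 via (47.275,40.845): [(0, 52.2574) (55, 38.9801) (55, 63) (0, 63)]  |A|=955.9665
3. ⊥bis P5·P1 via (29.665,36.64): [(20.7782, 47.2415) (55, 38.9801) (55, 63) (7.5685, 63)]  |A|=784.7269
4. ⊥bis P5·P2 via (39.445,41.2): [(36.947, 43.3382) (55, 38.9801) (55, 63) (13.9771, 63)]  |A|=620.1069
5. ⊥bis P5·P3 via (47.085,36.375): [(36.947, 43.3382) (55, 38.9801) (55, 63) (13.9771, 63)]  |A|=620.1069
6. ⊥bis P5·P4 via (46.235,50.3): [(55, 40.48) (55, 63) (34.8995, 63)]  |A|=226.3325
7. canonical 3-gon: [(55, 40.48) (55, 63) (34.8995, 63)]
8. shoelace: 226.3325

Area of P5's cell: 226.3325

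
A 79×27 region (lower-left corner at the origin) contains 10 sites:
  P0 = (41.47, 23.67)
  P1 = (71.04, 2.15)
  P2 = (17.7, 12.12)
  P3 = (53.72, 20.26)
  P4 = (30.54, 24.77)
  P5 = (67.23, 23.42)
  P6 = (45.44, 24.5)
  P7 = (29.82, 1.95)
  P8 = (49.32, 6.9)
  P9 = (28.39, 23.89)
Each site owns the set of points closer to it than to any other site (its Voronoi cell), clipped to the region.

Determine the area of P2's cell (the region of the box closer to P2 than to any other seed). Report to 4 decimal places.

1. box [0,79]×[0,27]: [(0, 0) (79, 0) (79, 27) (0, 27)]
2. ⊥bis P2·P0 via (29.585,17.895): [(0, 0) (38.2803, 0) (25.1608, 27) (0, 27)]  |A|=856.4551
3. ⊥bis P2·P1 via (44.37,7.135): [(0, 0) (38.2803, 0) (25.1608, 27) (0, 27)]  |A|=856.4551
4. ⊥bis P2·P3 via (35.71,16.19): [(0, 0) (38.2803, 0) (25.1608, 27) (0, 27)]  |A|=856.4551
5. ⊥bis P2·P4 via (24.12,18.445): [(0, 0) (38.2803, 0) (34.3761, 8.0348) (15.6916, 27) (0, 27)]  |A|=766.6624
6. ⊥bis P2·P5 via (42.465,17.77): [(0, 0) (38.2803, 0) (34.3761, 8.0348) (15.6916, 27) (0, 27)]  |A|=766.6624
7. ⊥bis P2·P6 via (31.57,18.31): [(0, 0) (38.2803, 0) (34.3761, 8.0348) (15.6916, 27) (0, 27)]  |A|=766.6624
8. ⊥bis P2·P7 via (23.76,7.035): [(0, 0) (17.8569, 0) (29.0961, 13.3942) (15.6916, 27) (0, 27)]  |A|=619.1344
9. ⊥bis P2·P8 via (33.51,9.51): [(0, 0) (17.8569, 0) (29.0961, 13.3942) (15.6916, 27) (0, 27)]  |A|=619.1344
10. ⊥bis P2·P9 via (23.045,18.005): [(0, 0) (17.8569, 0) (28.6746, 12.8919) (13.1412, 27) (0, 27)]  |A|=594.9109
11. canonical 5-gon: [(0, 0) (17.8569, 0) (28.6746, 12.8919) (13.1412, 27) (0, 27)]
12. shoelace: 594.9109

Area of P2's cell: 594.9109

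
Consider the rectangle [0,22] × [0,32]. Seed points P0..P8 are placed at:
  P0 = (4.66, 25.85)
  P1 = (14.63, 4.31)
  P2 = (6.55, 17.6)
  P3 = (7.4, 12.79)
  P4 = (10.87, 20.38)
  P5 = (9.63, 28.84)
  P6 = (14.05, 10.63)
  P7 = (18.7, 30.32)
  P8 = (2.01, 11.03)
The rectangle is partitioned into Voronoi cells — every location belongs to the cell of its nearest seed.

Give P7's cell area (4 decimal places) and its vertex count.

Area of P7's cell: 71.6215 (4 vertices)

1. box [0,22]×[0,32]: [(0, 0) (22, 0) (22, 32) (0, 32)]
2. ⊥bis P7·P0 via (11.68,28.085): [(20.6216, 0) (22, 0) (22, 32) (10.4336, 32)]  |A|=207.1176
3. ⊥bis P7·P1 via (16.665,17.315): [(15.0273, 17.5713) (22, 16.4802) (22, 32) (10.4336, 32)]  |A|=137.5519
4. ⊥bis P7·P2 via (12.625,23.96): [(13.1543, 23.4545) (20.1532, 16.7692) (22, 16.4802) (22, 32) (10.4336, 32)]  |A|=123.2249
5. ⊥bis P7·P3 via (13.05,21.555): [(13.1543, 23.4545) (19.4865, 17.406) (20.5773, 16.7028) (22, 16.4802) (22, 32) (10.4336, 32)]  |A|=123.112
6. ⊥bis P7·P4 via (14.785,25.35): [(11.8029, 27.6991) (22, 19.6666) (22, 32) (10.4336, 32)]  |A|=87.7559
7. ⊥bis P7·P5 via (14.165,29.58): [(14.8656, 25.2865) (22, 19.6666) (22, 32) (13.7701, 32)]  |A|=71.6215
8. ⊥bis P7·P6 via (16.375,20.475): [(14.8656, 25.2865) (22, 19.6666) (22, 32) (13.7701, 32)]  |A|=71.6215
9. ⊥bis P7·P8 via (10.355,20.675): [(14.8656, 25.2865) (22, 19.6666) (22, 32) (13.7701, 32)]  |A|=71.6215
10. canonical 4-gon: [(14.8656, 25.2865) (22, 19.6666) (22, 32) (13.7701, 32)]
11. shoelace: 71.6215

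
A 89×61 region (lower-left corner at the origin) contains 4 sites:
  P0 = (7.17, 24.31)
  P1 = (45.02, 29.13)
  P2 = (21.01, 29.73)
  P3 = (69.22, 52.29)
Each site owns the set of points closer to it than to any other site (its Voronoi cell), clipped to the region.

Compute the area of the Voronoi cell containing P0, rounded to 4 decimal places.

Area of P0's cell: 776.3572

1. box [0,89]×[0,61]: [(0, 0) (89, 0) (89, 61) (0, 61)]
2. ⊥bis P0·P1 via (26.095,26.72): [(0, 0) (29.4977, 0) (21.7296, 61) (0, 61)]  |A|=1562.4318
3. ⊥bis P0·P2 via (14.09,27.02): [(0, 0) (24.6715, 0) (0.7828, 61) (0, 61)]  |A|=776.3572
4. ⊥bis P0·P3 via (38.195,38.3): [(0, 0) (24.6715, 0) (0.7828, 61) (0, 61)]  |A|=776.3572
5. canonical 4-gon: [(0, 0) (24.6715, 0) (0.7828, 61) (0, 61)]
6. shoelace: 776.3572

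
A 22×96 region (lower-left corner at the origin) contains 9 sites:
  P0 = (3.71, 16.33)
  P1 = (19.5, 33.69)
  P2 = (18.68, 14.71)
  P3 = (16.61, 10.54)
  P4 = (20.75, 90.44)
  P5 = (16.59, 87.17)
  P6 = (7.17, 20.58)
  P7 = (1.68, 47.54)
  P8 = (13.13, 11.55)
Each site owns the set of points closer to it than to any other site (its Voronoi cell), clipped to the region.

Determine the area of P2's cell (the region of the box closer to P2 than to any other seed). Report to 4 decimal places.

1. box [0,22]×[0,96]: [(0, 0) (22, 0) (22, 96) (0, 96)]
2. ⊥bis P2·P0 via (11.195,15.52): [(9.5155, 0) (22, 0) (22, 96) (19.9043, 96)]  |A|=699.8525
3. ⊥bis P2·P1 via (19.09,24.2): [(12.1667, 24.4991) (9.5155, 0) (22, 0) (22, 24.0743)]  |A|=271.2948
4. ⊥bis P2·P3 via (17.645,12.625): [(12.1667, 24.4991) (11.2265, 15.8112) (22, 10.4632) (22, 24.0743)]  |A|=116.235
5. ⊥bis P2·P4 via (19.715,52.575): [(12.1667, 24.4991) (11.2265, 15.8112) (22, 10.4632) (22, 24.0743)]  |A|=116.235
6. ⊥bis P2·P5 via (17.635,50.94): [(12.1667, 24.4991) (11.2265, 15.8112) (22, 10.4632) (22, 24.0743)]  |A|=116.235
7. ⊥bis P2·P6 via (12.925,17.645): [(16.3288, 24.3193) (11.8356, 15.5088) (22, 10.4632) (22, 24.0743)]  |A|=94.7079
8. ⊥bis P2·P7 via (10.18,31.125): [(16.3288, 24.3193) (11.8356, 15.5088) (22, 10.4632) (22, 24.0743)]  |A|=94.7079
9. ⊥bis P2·P8 via (15.905,13.13): [(16.3288, 24.3193) (13.1184, 18.0242) (15.6203, 13.6301) (22, 10.4632) (22, 24.0743)]  |A|=88.7429
10. canonical 5-gon: [(16.3288, 24.3193) (13.1184, 18.0242) (15.6203, 13.6301) (22, 10.4632) (22, 24.0743)]
11. shoelace: 88.7429

Area of P2's cell: 88.7429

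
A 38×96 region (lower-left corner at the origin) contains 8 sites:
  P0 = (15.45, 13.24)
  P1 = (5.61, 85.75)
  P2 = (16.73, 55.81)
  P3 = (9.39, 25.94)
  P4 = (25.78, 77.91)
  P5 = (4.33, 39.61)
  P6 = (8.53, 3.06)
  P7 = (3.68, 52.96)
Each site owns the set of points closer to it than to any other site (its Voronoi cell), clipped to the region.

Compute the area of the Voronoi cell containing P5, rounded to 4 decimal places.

Area of P5's cell: 229.5275

1. box [0,38]×[0,96]: [(0, 0) (38, 0) (38, 96) (0, 96)]
2. ⊥bis P5·P0 via (9.89,26.425): [(0, 22.2545) (38, 38.2787) (38, 96) (0, 96)]  |A|=2497.8689
3. ⊥bis P5·P1 via (4.97,62.68): [(0, 62.8179) (0, 22.2545) (38, 38.2787) (38, 61.7637)]  |A|=1216.9187
4. ⊥bis P5·P2 via (10.53,47.71): [(0, 55.77) (0, 22.2545) (28.2326, 34.1599)]  |A|=473.1145
5. ⊥bis P5·P3 via (6.86,32.775): [(22.4855, 38.5588) (0, 55.77) (0, 30.2357)]  |A|=287.0757
6. ⊥bis P5·P4 via (15.055,58.76): [(22.4855, 38.5588) (0, 55.77) (0, 30.2357)]  |A|=287.0757
7. ⊥bis P5·P6 via (6.43,21.335): [(22.4855, 38.5588) (0, 55.77) (0, 30.2357)]  |A|=287.0757
8. ⊥bis P5·P7 via (4.005,46.285): [(22.4855, 38.5588) (11.8901, 46.6689) (0, 46.09) (0, 30.2357)]  |A|=229.5275
9. canonical 4-gon: [(22.4855, 38.5588) (11.8901, 46.6689) (0, 46.09) (0, 30.2357)]
10. shoelace: 229.5275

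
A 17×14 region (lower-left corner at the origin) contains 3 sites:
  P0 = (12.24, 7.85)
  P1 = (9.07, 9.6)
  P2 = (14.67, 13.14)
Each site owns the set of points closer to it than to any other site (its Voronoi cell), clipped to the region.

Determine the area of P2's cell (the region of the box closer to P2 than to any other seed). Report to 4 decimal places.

Area of P2's cell: 22.4666

1. box [0,17]×[0,14]: [(0, 0) (17, 0) (17, 14) (0, 14)]
2. ⊥bis P2·P0 via (13.455,10.495): [(17, 8.8666) (17, 14) (5.8248, 14)]  |A|=28.6836
3. ⊥bis P2·P1 via (11.87,11.37): [(12.0009, 11.163) (17, 8.8666) (17, 14) (10.2075, 14)]  |A|=22.4666
4. canonical 4-gon: [(12.0009, 11.163) (17, 8.8666) (17, 14) (10.2075, 14)]
5. shoelace: 22.4666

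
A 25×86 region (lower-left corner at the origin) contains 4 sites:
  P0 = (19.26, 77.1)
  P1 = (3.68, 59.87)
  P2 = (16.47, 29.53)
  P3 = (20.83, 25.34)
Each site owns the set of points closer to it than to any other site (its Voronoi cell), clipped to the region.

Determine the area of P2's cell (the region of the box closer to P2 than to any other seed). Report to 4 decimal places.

Area of P2's cell: 617.1699

1. box [0,25]×[0,86]: [(0, 0) (25, 0) (25, 86) (0, 86)]
2. ⊥bis P2·P0 via (17.865,53.315): [(0, 54.3628) (0, 0) (25, 0) (25, 52.8965)]  |A|=1340.7415
3. ⊥bis P2·P1 via (10.075,44.7): [(0, 40.4528) (0, 0) (25, 0) (25, 50.9917)]  |A|=1143.0568
4. ⊥bis P2·P3 via (18.65,27.435): [(0, 40.4528) (0, 8.0283) (25, 34.0426) (25, 50.9917)]  |A|=617.1699
5. canonical 4-gon: [(0, 40.4528) (0, 8.0283) (25, 34.0426) (25, 50.9917)]
6. shoelace: 617.1699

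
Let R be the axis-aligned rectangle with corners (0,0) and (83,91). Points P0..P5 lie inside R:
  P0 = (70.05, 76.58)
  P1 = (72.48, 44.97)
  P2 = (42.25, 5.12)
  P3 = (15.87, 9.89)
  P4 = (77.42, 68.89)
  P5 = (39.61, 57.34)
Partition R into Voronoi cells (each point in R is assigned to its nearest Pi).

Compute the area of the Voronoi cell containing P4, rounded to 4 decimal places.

Area of P4's cell: 297.9469

1. box [0,83]×[0,91]: [(0, 0) (83, 0) (83, 91) (0, 91)]
2. ⊥bis P4·P0 via (73.735,72.735): [(0, 2.0683) (0, 0) (83, 0) (83, 81.6145)]  |A|=3472.8344
3. ⊥bis P4·P1 via (74.95,56.93): [(60.3828, 59.9384) (83, 55.2675) (83, 81.6145)]  |A|=297.9469
4. ⊥bis P4·P2 via (59.835,37.005): [(60.3828, 59.9384) (83, 55.2675) (83, 81.6145)]  |A|=297.9469
5. ⊥bis P4·P3 via (46.645,39.39): [(60.3828, 59.9384) (83, 55.2675) (83, 81.6145)]  |A|=297.9469
6. ⊥bis P4·P5 via (58.515,63.115): [(60.3828, 59.9384) (83, 55.2675) (83, 81.6145)]  |A|=297.9469
7. canonical 3-gon: [(60.3828, 59.9384) (83, 55.2675) (83, 81.6145)]
8. shoelace: 297.9469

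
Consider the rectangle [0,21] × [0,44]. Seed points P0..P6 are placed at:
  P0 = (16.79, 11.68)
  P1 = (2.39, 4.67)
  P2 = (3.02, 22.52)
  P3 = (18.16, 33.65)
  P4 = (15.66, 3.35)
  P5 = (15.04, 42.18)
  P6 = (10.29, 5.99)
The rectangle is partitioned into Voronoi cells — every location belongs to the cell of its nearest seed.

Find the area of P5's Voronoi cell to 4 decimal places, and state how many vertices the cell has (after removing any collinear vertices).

Area of P5's cell: 156.0491 (5 vertices)

1. box [0,21]×[0,44]: [(0, 0) (21, 0) (21, 44) (0, 44)]
2. ⊥bis P5·P0 via (15.915,26.93): [(0, 26.0168) (21, 27.2218) (21, 44) (0, 44)]  |A|=364.9946
3. ⊥bis P5·P1 via (8.715,23.425): [(0, 26.3641) (0.8799, 26.0673) (21, 27.2218) (21, 44) (0, 44)]  |A|=364.8419
4. ⊥bis P5·P2 via (9.03,32.35): [(0, 37.8709) (17.7251, 27.0339) (21, 27.2218) (21, 44) (0, 44)]  |A|=259.9375
5. ⊥bis P5·P3 via (16.6,37.915): [(0, 37.8709) (6.1685, 34.0995) (21, 39.5244) (21, 44) (0, 44)]  |A|=156.0491
6. ⊥bis P5·P4 via (15.35,22.765): [(0, 37.8709) (6.1685, 34.0995) (21, 39.5244) (21, 44) (0, 44)]  |A|=156.0491
7. ⊥bis P5·P6 via (12.665,24.085): [(0, 37.8709) (6.1685, 34.0995) (21, 39.5244) (21, 44) (0, 44)]  |A|=156.0491
8. canonical 5-gon: [(0, 37.8709) (6.1685, 34.0995) (21, 39.5244) (21, 44) (0, 44)]
9. shoelace: 156.0491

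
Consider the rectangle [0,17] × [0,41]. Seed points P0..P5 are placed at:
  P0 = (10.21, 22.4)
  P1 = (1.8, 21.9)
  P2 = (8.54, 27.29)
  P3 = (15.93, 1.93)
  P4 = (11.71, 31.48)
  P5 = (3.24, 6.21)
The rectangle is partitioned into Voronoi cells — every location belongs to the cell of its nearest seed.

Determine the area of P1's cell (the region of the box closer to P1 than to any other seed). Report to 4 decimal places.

1. box [0,17]×[0,41]: [(0, 0) (17, 0) (17, 41) (0, 41)]
2. ⊥bis P1·P0 via (6.005,22.15): [(0, 0) (7.3219, 0) (4.8843, 41) (0, 41)]  |A|=250.227
3. ⊥bis P1·P2 via (5.17,24.595): [(0, 31.0599) (0, 0) (7.3219, 0) (5.915, 23.6634)]  |A|=178.4903
4. ⊥bis P1·P3 via (8.865,11.915): [(0, 31.0599) (0, 5.6425) (6.7044, 10.3862) (5.915, 23.6634)]  |A|=121.5522
5. ⊥bis P1·P4 via (6.755,26.69): [(0, 31.0599) (0, 5.6425) (6.7044, 10.3862) (5.915, 23.6634)]  |A|=121.5522
6. ⊥bis P1·P5 via (2.52,14.055): [(0, 31.0599) (0, 13.8237) (6.4647, 14.417) (5.915, 23.6634)]  |A|=81.0269
7. canonical 4-gon: [(0, 31.0599) (0, 13.8237) (6.4647, 14.417) (5.915, 23.6634)]
8. shoelace: 81.0269

Area of P1's cell: 81.0269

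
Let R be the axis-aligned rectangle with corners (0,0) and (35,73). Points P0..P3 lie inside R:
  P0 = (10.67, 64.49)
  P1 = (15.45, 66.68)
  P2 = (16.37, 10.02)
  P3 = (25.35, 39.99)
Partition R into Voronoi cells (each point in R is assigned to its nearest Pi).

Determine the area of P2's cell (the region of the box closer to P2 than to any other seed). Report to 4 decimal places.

Area of P2's cell: 910.4118

1. box [0,35]×[0,73]: [(0, 0) (35, 0) (35, 73) (0, 73)]
2. ⊥bis P2·P0 via (13.52,37.255): [(0, 35.8402) (0, 0) (35, 0) (35, 39.5028)]  |A|=1318.502
3. ⊥bis P2·P1 via (15.91,38.35): [(25.4669, 38.5052) (0, 35.8402) (0, 0) (35, 0) (35, 38.66)]  |A|=1314.4847
4. ⊥bis P2·P3 via (20.86,25.005): [(0, 31.2553) (0, 0) (35, 0) (35, 20.7682)]  |A|=910.4118
5. canonical 4-gon: [(0, 31.2553) (0, 0) (35, 0) (35, 20.7682)]
6. shoelace: 910.4118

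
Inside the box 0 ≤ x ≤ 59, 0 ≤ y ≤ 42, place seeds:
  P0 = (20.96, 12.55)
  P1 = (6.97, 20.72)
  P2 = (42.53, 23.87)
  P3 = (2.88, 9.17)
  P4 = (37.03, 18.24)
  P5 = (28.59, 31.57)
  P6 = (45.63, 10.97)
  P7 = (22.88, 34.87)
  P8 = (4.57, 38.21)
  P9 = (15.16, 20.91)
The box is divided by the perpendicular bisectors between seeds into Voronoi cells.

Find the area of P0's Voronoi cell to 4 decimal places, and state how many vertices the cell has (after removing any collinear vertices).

1. box [0,59]×[0,42]: [(0, 0) (59, 0) (59, 42) (0, 42)]
2. ⊥bis P0·P1 via (13.965,16.635): [(4.2504, 0) (59, 0) (59, 42) (28.7779, 42)]  |A|=1784.4074
3. ⊥bis P0·P2 via (31.745,18.21): [(23.7649, 33.4159) (4.2504, 0) (41.3017, 0)]  |A|=619.0522
4. ⊥bis P0·P3 via (11.92,10.86): [(23.7649, 33.4159) (11.5981, 12.582) (13.9502, 0) (41.3017, 0)]  |A|=558.0303
5. ⊥bis P0·P4 via (28.995,15.395): [(23.0485, 32.1893) (11.5981, 12.582) (13.9502, 0) (34.446, 0)]  |A|=424.9666
6. ⊥bis P0·P5 via (24.775,22.06): [(26.943, 21.1903) (18.5836, 24.5437) (11.5981, 12.582) (13.9502, 0) (34.446, 0)]  |A|=385.5238
7. ⊥bis P0·P6 via (33.295,11.76): [(32.8335, 4.5541) (26.943, 21.1903) (18.5836, 24.5437) (11.5981, 12.582) (13.9502, 0) (32.5418, 0)]  |A|=381.1879
8. ⊥bis P0·P7 via (21.92,23.71): [(32.8335, 4.5541) (26.943, 21.1903) (20.3185, 23.8478) (18.2796, 24.0232) (11.5981, 12.582) (13.9502, 0) (32.5418, 0)]  |A|=380.6305
9. ⊥bis P0·P8 via (12.765,25.38): [(32.8335, 4.5541) (26.943, 21.1903) (20.3185, 23.8478) (18.2796, 24.0232) (11.5981, 12.582) (13.9502, 0) (32.5418, 0)]  |A|=380.6305
10. ⊥bis P0·P9 via (18.06,16.73): [(32.8335, 4.5541) (26.943, 21.1903) (25.3881, 21.8141) (11.6535, 12.2853) (13.9502, 0) (32.5418, 0)]  |A|=328.6558
11. canonical 6-gon: [(32.8335, 4.5541) (26.943, 21.1903) (25.3881, 21.8141) (11.6535, 12.2853) (13.9502, 0) (32.5418, 0)]
12. shoelace: 328.6558

Area of P0's cell: 328.6558 (6 vertices)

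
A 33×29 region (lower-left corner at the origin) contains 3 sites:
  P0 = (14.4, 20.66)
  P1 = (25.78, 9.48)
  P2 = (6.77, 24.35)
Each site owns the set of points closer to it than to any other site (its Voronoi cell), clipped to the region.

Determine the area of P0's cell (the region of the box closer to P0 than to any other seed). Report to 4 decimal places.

Area of P0's cell: 371.2767

1. box [0,33]×[0,29]: [(0, 0) (33, 0) (33, 29) (0, 29)]
2. ⊥bis P0·P1 via (20.09,15.07): [(0, 0) (5.2849, 0) (33, 28.2109) (33, 29) (0, 29)]  |A|=566.0647
3. ⊥bis P0·P2 via (10.585,22.505): [(0, 0.6179) (0, 0) (5.2849, 0) (33, 28.2109) (33, 29) (13.7261, 29)]  |A|=371.2767
4. canonical 6-gon: [(0, 0.6179) (0, 0) (5.2849, 0) (33, 28.2109) (33, 29) (13.7261, 29)]
5. shoelace: 371.2767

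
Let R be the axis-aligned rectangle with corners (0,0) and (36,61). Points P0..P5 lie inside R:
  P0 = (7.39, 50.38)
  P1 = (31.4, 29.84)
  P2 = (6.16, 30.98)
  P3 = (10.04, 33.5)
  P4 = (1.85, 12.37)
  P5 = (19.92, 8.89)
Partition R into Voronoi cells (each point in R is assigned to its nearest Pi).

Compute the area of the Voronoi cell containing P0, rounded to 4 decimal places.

Area of P0's cell: 545.6705

1. box [0,36]×[0,61]: [(0, 0) (36, 0) (36, 61) (0, 61)]
2. ⊥bis P0·P1 via (19.395,40.11): [(0, 17.4384) (36, 59.5202) (36, 61) (0, 61)]  |A|=810.7441
3. ⊥bis P0·P2 via (6.775,40.68): [(0, 41.1095) (19.2083, 39.8917) (36, 59.5202) (36, 61) (0, 61)]  |A|=583.4037
4. ⊥bis P0·P3 via (8.715,41.94): [(0, 41.1095) (2.4398, 40.9549) (22.8603, 44.1607) (36, 59.5202) (36, 61) (0, 61)]  |A|=545.6705
5. ⊥bis P0·P4 via (4.62,31.375): [(0, 41.1095) (2.4398, 40.9549) (22.8603, 44.1607) (36, 59.5202) (36, 61) (0, 61)]  |A|=545.6705
6. ⊥bis P0·P5 via (13.655,29.635): [(0, 41.1095) (2.4398, 40.9549) (22.8603, 44.1607) (36, 59.5202) (36, 61) (0, 61)]  |A|=545.6705
7. canonical 6-gon: [(0, 41.1095) (2.4398, 40.9549) (22.8603, 44.1607) (36, 59.5202) (36, 61) (0, 61)]
8. shoelace: 545.6705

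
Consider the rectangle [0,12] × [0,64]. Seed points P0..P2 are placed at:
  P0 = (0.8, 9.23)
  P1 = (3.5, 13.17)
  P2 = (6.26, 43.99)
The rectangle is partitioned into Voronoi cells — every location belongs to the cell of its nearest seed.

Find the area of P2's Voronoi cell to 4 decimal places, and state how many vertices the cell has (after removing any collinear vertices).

1. box [0,12]×[0,64]: [(0, 0) (12, 0) (12, 64) (0, 64)]
2. ⊥bis P2·P0 via (3.53,26.61): [(0, 27.1645) (12, 25.2796) (12, 64) (0, 64)]  |A|=453.3358
3. ⊥bis P2·P1 via (4.88,28.58): [(0, 29.017) (12, 27.9424) (12, 64) (0, 64)]  |A|=426.2436
4. canonical 4-gon: [(0, 29.017) (12, 27.9424) (12, 64) (0, 64)]
5. shoelace: 426.2436

Area of P2's cell: 426.2436 (4 vertices)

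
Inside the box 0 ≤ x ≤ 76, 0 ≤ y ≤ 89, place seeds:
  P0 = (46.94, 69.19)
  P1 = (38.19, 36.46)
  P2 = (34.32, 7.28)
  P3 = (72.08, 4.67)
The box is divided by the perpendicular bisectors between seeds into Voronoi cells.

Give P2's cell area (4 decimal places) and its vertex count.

1. box [0,76]×[0,89]: [(0, 0) (76, 0) (76, 89) (0, 89)]
2. ⊥bis P2·P0 via (40.63,38.235): [(0, 46.5172) (0, 0) (76, 0) (76, 31.025)]  |A|=2946.6044
3. ⊥bis P2·P1 via (36.255,21.87): [(0, 26.6783) (0, 0) (76, 0) (76, 16.5988)]  |A|=1644.5313
4. ⊥bis P2·P3 via (53.2,5.975): [(54.1348, 19.4987) (0, 26.6783) (0, 0) (52.787, 0)]  |A|=1236.7512
5. canonical 4-gon: [(54.1348, 19.4987) (0, 26.6783) (0, 0) (52.787, 0)]
6. shoelace: 1236.7512

Area of P2's cell: 1236.7512 (4 vertices)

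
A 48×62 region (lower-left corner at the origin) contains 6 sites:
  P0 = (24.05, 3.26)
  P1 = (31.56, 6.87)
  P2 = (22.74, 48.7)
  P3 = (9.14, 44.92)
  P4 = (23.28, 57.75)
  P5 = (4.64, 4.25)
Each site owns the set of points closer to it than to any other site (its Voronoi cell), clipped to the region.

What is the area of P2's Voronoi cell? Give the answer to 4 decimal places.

Area of P2's cell: 712.4325

1. box [0,48]×[0,62]: [(0, 0) (48, 0) (48, 62) (0, 62)]
2. ⊥bis P2·P0 via (23.395,25.98): [(0, 25.3055) (48, 26.6893) (48, 62) (0, 62)]  |A|=1728.1228
3. ⊥bis P2·P1 via (27.15,27.785): [(0, 25.3055) (17.8285, 25.8195) (48, 32.1813) (48, 62) (0, 62)]  |A|=1645.2725
4. ⊥bis P2·P3 via (15.94,46.81): [(21.5557, 26.6054) (48, 32.1813) (48, 62) (11.7181, 62)]  |A|=1036.3594
5. ⊥bis P2·P4 via (23.01,53.225): [(14.0077, 53.7622) (21.5557, 26.6054) (48, 32.1813) (48, 51.7339)]  |A|=712.4325
6. ⊥bis P2·P5 via (13.69,26.475): [(14.0077, 53.7622) (21.5557, 26.6054) (48, 32.1813) (48, 51.7339)]  |A|=712.4325
7. canonical 4-gon: [(14.0077, 53.7622) (21.5557, 26.6054) (48, 32.1813) (48, 51.7339)]
8. shoelace: 712.4325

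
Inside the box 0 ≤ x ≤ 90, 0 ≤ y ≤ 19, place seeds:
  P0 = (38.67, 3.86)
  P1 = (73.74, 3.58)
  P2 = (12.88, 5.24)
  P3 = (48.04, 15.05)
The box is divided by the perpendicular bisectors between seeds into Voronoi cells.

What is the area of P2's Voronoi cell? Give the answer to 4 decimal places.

Area of P2's cell: 494.7575

1. box [0,90]×[0,19]: [(0, 0) (90, 0) (90, 19) (0, 19)]
2. ⊥bis P2·P0 via (25.775,4.55): [(0, 0) (25.5315, 0) (26.5482, 19) (0, 19)]  |A|=494.7575
3. ⊥bis P2·P1 via (43.31,4.41): [(0, 0) (25.5315, 0) (26.5482, 19) (0, 19)]  |A|=494.7575
4. ⊥bis P2·P3 via (30.46,10.145): [(0, 0) (25.5315, 0) (26.5482, 19) (0, 19)]  |A|=494.7575
5. canonical 4-gon: [(0, 0) (25.5315, 0) (26.5482, 19) (0, 19)]
6. shoelace: 494.7575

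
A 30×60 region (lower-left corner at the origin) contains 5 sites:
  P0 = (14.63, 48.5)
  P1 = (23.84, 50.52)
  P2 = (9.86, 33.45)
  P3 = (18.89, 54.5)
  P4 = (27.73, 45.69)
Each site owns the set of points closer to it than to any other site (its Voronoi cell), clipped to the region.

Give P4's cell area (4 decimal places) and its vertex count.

1. box [0,30]×[0,60]: [(0, 0) (30, 0) (30, 60) (0, 60)]
2. ⊥bis P4·P0 via (21.18,47.095): [(11.0779, 0) (30, 0) (30, 60) (23.9482, 60)]  |A|=749.2166
3. ⊥bis P4·P1 via (25.785,48.105): [(20.4802, 43.8326) (11.0779, 0) (30, 0) (30, 51.4997)]  |A|=659.8348
4. ⊥bis P4·P2 via (18.795,39.57): [(20.4802, 43.8326) (19.382, 38.713) (30, 23.2111) (30, 51.4997)]  |A|=170.343
5. ⊥bis P4·P3 via (23.31,50.095): [(20.4802, 43.8326) (19.382, 38.713) (30, 23.2111) (30, 51.4997)]  |A|=170.343
6. canonical 4-gon: [(20.4802, 43.8326) (19.382, 38.713) (30, 23.2111) (30, 51.4997)]
7. shoelace: 170.343

Area of P4's cell: 170.3430 (4 vertices)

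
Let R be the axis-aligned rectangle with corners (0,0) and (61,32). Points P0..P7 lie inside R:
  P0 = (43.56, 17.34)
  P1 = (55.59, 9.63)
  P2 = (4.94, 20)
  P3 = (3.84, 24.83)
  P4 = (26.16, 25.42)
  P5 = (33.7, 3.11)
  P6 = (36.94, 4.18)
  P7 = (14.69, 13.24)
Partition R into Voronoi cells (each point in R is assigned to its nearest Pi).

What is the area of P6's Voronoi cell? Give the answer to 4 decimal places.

1. box [0,61]×[0,32]: [(0, 0) (61, 0) (61, 32) (0, 32)]
2. ⊥bis P6·P0 via (40.25,10.76): [(0, 31.0073) (0, 0) (61, 0) (61, 0.3219)]  |A|=955.5428
3. ⊥bis P6·P1 via (46.265,6.905): [(45.9809, 7.8771) (0, 31.0073) (0, 0) (48.2828, 0)]  |A|=903.0378
4. ⊥bis P6·P2 via (20.94,12.09): [(45.9809, 7.8771) (24.2592, 18.804) (14.963, 0) (48.2828, 0)]  |A|=386.2486
5. ⊥bis P6·P3 via (20.39,14.505): [(45.9809, 7.8771) (24.2592, 18.804) (14.963, 0) (48.2828, 0)]  |A|=386.2486
6. ⊥bis P6·P4 via (31.55,14.8): [(45.9809, 7.8771) (31.8829, 14.969) (19.1746, 8.5191) (14.963, 0) (48.2828, 0)]  |A|=337.2944
7. ⊥bis P6·P5 via (35.32,3.645): [(45.9809, 7.8771) (31.8829, 14.969) (31.6237, 14.8374) (36.5237, 0) (48.2828, 0)]  |A|=137.6191
8. ⊥bis P6·P7 via (25.815,8.71): [(45.9809, 7.8771) (31.8829, 14.969) (31.6237, 14.8374) (36.5237, 0) (48.2828, 0)]  |A|=137.6191
9. canonical 5-gon: [(45.9809, 7.8771) (31.8829, 14.969) (31.6237, 14.8374) (36.5237, 0) (48.2828, 0)]
10. shoelace: 137.6191

Area of P6's cell: 137.6191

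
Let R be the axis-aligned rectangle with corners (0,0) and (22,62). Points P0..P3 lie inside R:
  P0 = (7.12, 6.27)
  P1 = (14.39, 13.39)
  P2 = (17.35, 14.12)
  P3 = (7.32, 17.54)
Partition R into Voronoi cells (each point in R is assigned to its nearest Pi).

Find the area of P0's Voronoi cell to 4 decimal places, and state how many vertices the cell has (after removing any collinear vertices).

Area of P0's cell: 173.4420 (5 vertices)

1. box [0,22]×[0,62]: [(0, 0) (22, 0) (22, 62) (0, 62)]
2. ⊥bis P0·P1 via (10.755,9.83): [(0, 20.8116) (0, 0) (20.3822, 0)]  |A|=212.0927
3. ⊥bis P0·P2 via (12.235,10.195): [(18.8854, 1.5284) (0, 20.8116) (0, 0) (20.0581, 0)]  |A|=211.8451
4. ⊥bis P0·P3 via (7.22,11.905): [(18.8854, 1.5284) (8.7494, 11.8779) (0, 12.0331) (0, 0) (20.0581, 0)]  |A|=173.442
5. canonical 5-gon: [(18.8854, 1.5284) (8.7494, 11.8779) (0, 12.0331) (0, 0) (20.0581, 0)]
6. shoelace: 173.442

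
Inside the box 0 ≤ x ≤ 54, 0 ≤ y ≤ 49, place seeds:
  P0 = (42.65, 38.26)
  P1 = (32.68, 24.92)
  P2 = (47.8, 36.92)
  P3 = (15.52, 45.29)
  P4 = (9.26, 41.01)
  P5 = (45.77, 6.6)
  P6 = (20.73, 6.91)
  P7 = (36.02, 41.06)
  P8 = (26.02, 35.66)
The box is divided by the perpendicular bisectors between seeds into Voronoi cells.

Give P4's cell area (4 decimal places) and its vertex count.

Area of P4's cell: 384.1524 (5 vertices)

1. box [0,54]×[0,49]: [(0, 0) (54, 0) (54, 49) (0, 49)]
2. ⊥bis P4·P0 via (25.955,39.635): [(0, 0) (22.6907, 0) (26.7263, 49) (0, 49)]  |A|=1210.7156
3. ⊥bis P4·P1 via (20.97,32.965): [(0, 2.4419) (26.0098, 40.3008) (26.7263, 49) (0, 49)]  |A|=721.7336
4. ⊥bis P4·P2 via (28.53,38.965): [(0, 2.4419) (26.0098, 40.3008) (26.7263, 49) (0, 49)]  |A|=721.7336
5. ⊥bis P4·P3 via (12.39,43.15): [(0, 2.4419) (20.1598, 31.7857) (8.3903, 49) (0, 49)]  |A|=541.5185
6. ⊥bis P4·P5 via (27.515,23.805): [(0, 2.4419) (20.1598, 31.7857) (8.3903, 49) (0, 49)]  |A|=541.5185
7. ⊥bis P4·P6 via (14.995,23.96): [(0, 18.9162) (14.7198, 23.8674) (20.1598, 31.7857) (8.3903, 49) (0, 49)]  |A|=420.2688
8. ⊥bis P4·P7 via (22.64,41.035): [(0, 18.9162) (14.7198, 23.8674) (20.1598, 31.7857) (8.3903, 49) (0, 49)]  |A|=420.2688
9. ⊥bis P4·P8 via (17.64,38.335): [(0, 18.9162) (12.8175, 23.2276) (17.0168, 36.3827) (8.3903, 49) (0, 49)]  |A|=384.1524
10. canonical 5-gon: [(0, 18.9162) (12.8175, 23.2276) (17.0168, 36.3827) (8.3903, 49) (0, 49)]
11. shoelace: 384.1524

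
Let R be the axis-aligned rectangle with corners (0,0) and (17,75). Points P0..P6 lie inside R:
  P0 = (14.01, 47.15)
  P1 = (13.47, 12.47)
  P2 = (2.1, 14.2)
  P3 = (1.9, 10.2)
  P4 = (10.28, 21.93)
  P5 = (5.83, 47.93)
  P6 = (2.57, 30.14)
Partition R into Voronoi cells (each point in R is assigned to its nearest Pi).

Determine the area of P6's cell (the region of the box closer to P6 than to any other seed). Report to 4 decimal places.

Area of P6's cell: 159.4673

1. box [0,17]×[0,75]: [(0, 0) (17, 0) (17, 75) (0, 75)]
2. ⊥bis P6·P0 via (8.29,38.645): [(0, 44.2204) (0, 0) (17, 0) (17, 32.7871)]  |A|=654.564
3. ⊥bis P6·P1 via (8.02,21.305): [(0, 44.2204) (0, 16.3577) (17, 26.8444) (17, 32.7871)]  |A|=287.3454
4. ⊥bis P6·P2 via (2.335,22.17): [(0, 44.2204) (0, 22.2388) (9.0989, 21.9706) (17, 26.8444) (17, 32.7871)]  |A|=260.5895
5. ⊥bis P6·P3 via (2.235,20.17): [(0, 44.2204) (0, 22.2388) (9.0989, 21.9706) (17, 26.8444) (17, 32.7871)]  |A|=260.5895
6. ⊥bis P6·P4 via (6.425,26.035): [(15.0276, 34.1137) (0, 44.2204) (0, 22.2388) (2.3101, 22.1707)]  |A|=179.3928
7. ⊥bis P6·P5 via (4.2,39.035): [(15.0276, 34.1137) (9.0247, 38.1509) (0, 39.8046) (0, 22.2388) (2.3101, 22.1707)]  |A|=159.4673
8. canonical 5-gon: [(15.0276, 34.1137) (9.0247, 38.1509) (0, 39.8046) (0, 22.2388) (2.3101, 22.1707)]
9. shoelace: 159.4673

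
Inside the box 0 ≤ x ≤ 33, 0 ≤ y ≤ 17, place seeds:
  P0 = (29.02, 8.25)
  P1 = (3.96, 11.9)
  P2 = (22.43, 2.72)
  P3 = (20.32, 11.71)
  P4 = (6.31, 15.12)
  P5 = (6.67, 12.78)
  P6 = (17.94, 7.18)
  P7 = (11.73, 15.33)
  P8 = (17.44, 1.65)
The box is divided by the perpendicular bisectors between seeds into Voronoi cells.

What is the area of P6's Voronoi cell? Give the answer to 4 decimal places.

1. box [0,33]×[0,17]: [(0, 0) (33, 0) (33, 17) (0, 17)]
2. ⊥bis P6·P0 via (23.48,7.715): [(0, 0) (24.225, 0) (22.5833, 17) (0, 17)]  |A|=397.8713
3. ⊥bis P6·P1 via (10.95,9.54): [(7.7291, 0) (24.225, 0) (22.5833, 17) (13.4687, 17)]  |A|=217.6905
4. ⊥bis P6·P2 via (20.185,4.95): [(7.7291, 0) (15.2681, 0) (23.4314, 8.2182) (22.5833, 17) (13.4687, 17)]  |A|=180.8852
5. ⊥bis P6·P3 via (19.13,9.445): [(12.1551, 13.1095) (7.7291, 0) (15.2681, 0) (22.7571, 7.5394)]  |A|=110.2396
6. ⊥bis P6·P4 via (12.125,11.15): [(13.1176, 12.6038) (10.8758, 9.3203) (7.7291, 0) (15.2681, 0) (22.7571, 7.5394)]  |A|=108.0928
7. ⊥bis P6·P5 via (12.305,9.98): [(13.5071, 12.3992) (8.5411, 2.4051) (7.7291, 0) (15.2681, 0) (22.7571, 7.5394)]  |A|=101.7203
8. ⊥bis P6·P7 via (14.835,11.255): [(15.1819, 11.5193) (11.783, 8.9295) (8.5411, 2.4051) (7.7291, 0) (15.2681, 0) (22.7571, 7.5394)]  |A|=98.0563
9. ⊥bis P6·P8 via (17.69,4.415): [(15.1819, 11.5193) (11.783, 8.9295) (9.8902, 5.1202) (19.4918, 4.2521) (22.7571, 7.5394)]  |A|=55.9888
10. canonical 5-gon: [(15.1819, 11.5193) (11.783, 8.9295) (9.8902, 5.1202) (19.4918, 4.2521) (22.7571, 7.5394)]
11. shoelace: 55.9888

Area of P6's cell: 55.9888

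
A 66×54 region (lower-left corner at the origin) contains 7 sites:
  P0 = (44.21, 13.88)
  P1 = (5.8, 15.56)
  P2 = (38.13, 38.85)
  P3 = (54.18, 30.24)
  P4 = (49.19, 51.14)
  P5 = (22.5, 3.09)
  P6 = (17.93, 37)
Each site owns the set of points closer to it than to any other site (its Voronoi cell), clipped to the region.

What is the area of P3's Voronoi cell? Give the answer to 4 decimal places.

1. box [0,66]×[0,54]: [(0, 0) (66, 0) (66, 54) (0, 54)]
2. ⊥bis P3·P0 via (49.195,22.06): [(0, 52.0401) (66, 11.8188) (66, 54) (0, 54)]  |A|=1456.6565
3. ⊥bis P3·P1 via (29.99,22.9): [(25.9457, 36.2284) (66, 11.8188) (66, 54) (20.5533, 54)]  |A|=1248.5983
4. ⊥bis P3·P2 via (46.155,34.545): [(41.8565, 26.5322) (66, 11.8188) (66, 54) (56.5916, 54)]  |A|=638.4143
5. ⊥bis P3·P4 via (51.685,40.69): [(49.1234, 40.0784) (41.8565, 26.5322) (66, 11.8188) (66, 44.1078)]  |A|=489.4509
6. ⊥bis P3·P5 via (38.34,16.665): [(49.1234, 40.0784) (41.8565, 26.5322) (66, 11.8188) (66, 44.1078)]  |A|=489.4509
7. ⊥bis P3·P6 via (36.055,33.62): [(49.1234, 40.0784) (41.8565, 26.5322) (66, 11.8188) (66, 44.1078)]  |A|=489.4509
8. canonical 4-gon: [(49.1234, 40.0784) (41.8565, 26.5322) (66, 11.8188) (66, 44.1078)]
9. shoelace: 489.4509

Area of P3's cell: 489.4509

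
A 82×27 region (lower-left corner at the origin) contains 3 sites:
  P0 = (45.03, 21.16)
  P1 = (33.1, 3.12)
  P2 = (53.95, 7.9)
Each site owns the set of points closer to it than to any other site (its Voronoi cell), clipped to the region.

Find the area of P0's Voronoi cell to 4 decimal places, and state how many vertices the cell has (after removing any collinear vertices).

Area of P0's cell: 441.0807 (3 vertices)

1. box [0,82]×[0,27]: [(0, 0) (82, 0) (82, 27) (0, 27)]
2. ⊥bis P0·P1 via (39.065,12.14): [(57.4226, 0) (82, 0) (82, 27) (16.5944, 27)]  |A|=1214.7713
3. ⊥bis P0·P2 via (49.49,14.53): [(42.5304, 9.8483) (68.0272, 27) (16.5944, 27)]  |A|=441.0807
4. canonical 3-gon: [(42.5304, 9.8483) (68.0272, 27) (16.5944, 27)]
5. shoelace: 441.0807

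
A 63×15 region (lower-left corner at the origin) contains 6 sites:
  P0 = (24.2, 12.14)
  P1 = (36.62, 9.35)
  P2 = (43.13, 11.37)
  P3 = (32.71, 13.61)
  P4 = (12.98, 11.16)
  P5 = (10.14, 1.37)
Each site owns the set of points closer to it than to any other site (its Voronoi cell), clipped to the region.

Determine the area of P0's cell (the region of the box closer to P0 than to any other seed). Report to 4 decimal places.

1. box [0,63]×[0,15]: [(0, 0) (63, 0) (63, 15) (0, 15)]
2. ⊥bis P0·P1 via (30.41,10.745): [(0, 0) (27.9963, 0) (31.3658, 15) (0, 15)]  |A|=445.2158
3. ⊥bis P0·P2 via (33.665,11.755): [(0, 0) (27.9963, 0) (31.3658, 15) (0, 15)]  |A|=445.2158
4. ⊥bis P0·P3 via (28.455,12.875): [(0, 0) (27.9963, 0) (29.5128, 6.7511) (28.0879, 15) (0, 15)]  |A|=431.6963
5. ⊥bis P0·P4 via (18.59,11.65): [(19.6076, 0) (27.9963, 0) (29.5128, 6.7511) (28.0879, 15) (18.2974, 15)]  |A|=147.4091
6. ⊥bis P0·P5 via (17.17,6.755): [(19.2553, 4.0326) (22.3443, 0) (27.9963, 0) (29.5128, 6.7511) (28.0879, 15) (18.2974, 15)]  |A|=141.8908
7. canonical 6-gon: [(19.2553, 4.0326) (22.3443, 0) (27.9963, 0) (29.5128, 6.7511) (28.0879, 15) (18.2974, 15)]
8. shoelace: 141.8908

Area of P0's cell: 141.8908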